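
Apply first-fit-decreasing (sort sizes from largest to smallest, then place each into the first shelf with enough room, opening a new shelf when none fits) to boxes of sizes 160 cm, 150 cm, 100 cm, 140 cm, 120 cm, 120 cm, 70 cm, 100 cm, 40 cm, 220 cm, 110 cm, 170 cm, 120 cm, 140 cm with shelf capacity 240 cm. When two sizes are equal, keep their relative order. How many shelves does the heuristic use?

8

Sorted descending: 220, 170, 160, 150, 140, 140, 120, 120, 120, 110, 100, 100, 70, 40.
  220 → shelf 1 (new)  [load 220/240]
  170 → shelf 2 (new)  [load 170/240]
  160 → shelf 3 (new)  [load 160/240]
  150 → shelf 4 (new)  [load 150/240]
  140 → shelf 5 (new)  [load 140/240]
  140 → shelf 6 (new)  [load 140/240]
  120 → shelf 7 (new)  [load 120/240]
  120 → shelf 7  [load 240/240]
  120 → shelf 8 (new)  [load 120/240]
  110 → shelf 8  [load 230/240]
  100 → shelf 5  [load 240/240]
  100 → shelf 6  [load 240/240]
  70 → shelf 2  [load 240/240]
  40 → shelf 3  [load 200/240]
8 shelves opened.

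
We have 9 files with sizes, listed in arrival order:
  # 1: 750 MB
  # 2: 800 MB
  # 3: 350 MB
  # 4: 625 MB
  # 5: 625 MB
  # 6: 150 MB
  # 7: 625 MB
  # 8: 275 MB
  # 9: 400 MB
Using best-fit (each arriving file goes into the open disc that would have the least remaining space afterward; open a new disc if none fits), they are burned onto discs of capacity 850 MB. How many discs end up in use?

  750 → disc 1 (new)  [load 750/850]
  800 → disc 2 (new)  [load 800/850]
  350 → disc 3 (new)  [load 350/850]
  625 → disc 4 (new)  [load 625/850]
  625 → disc 5 (new)  [load 625/850]
  150 → disc 4  [load 775/850]
  625 → disc 6 (new)  [load 625/850]
  275 → disc 3  [load 625/850]
  400 → disc 7 (new)  [load 400/850]
7 discs opened.

7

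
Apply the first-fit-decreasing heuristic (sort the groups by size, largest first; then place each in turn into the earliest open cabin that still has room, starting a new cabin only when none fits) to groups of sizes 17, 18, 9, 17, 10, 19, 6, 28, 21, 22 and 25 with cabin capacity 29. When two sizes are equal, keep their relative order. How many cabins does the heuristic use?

Sorted descending: 28, 25, 22, 21, 19, 18, 17, 17, 10, 9, 6.
  28 → cabin 1 (new)  [load 28/29]
  25 → cabin 2 (new)  [load 25/29]
  22 → cabin 3 (new)  [load 22/29]
  21 → cabin 4 (new)  [load 21/29]
  19 → cabin 5 (new)  [load 19/29]
  18 → cabin 6 (new)  [load 18/29]
  17 → cabin 7 (new)  [load 17/29]
  17 → cabin 8 (new)  [load 17/29]
  10 → cabin 5  [load 29/29]
  9 → cabin 6  [load 27/29]
  6 → cabin 3  [load 28/29]
8 cabins opened.

8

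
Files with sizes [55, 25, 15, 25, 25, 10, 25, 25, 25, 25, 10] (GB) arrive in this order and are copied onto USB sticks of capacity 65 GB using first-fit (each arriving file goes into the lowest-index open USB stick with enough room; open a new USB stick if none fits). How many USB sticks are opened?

  55 → USB stick 1 (new)  [load 55/65]
  25 → USB stick 2 (new)  [load 25/65]
  15 → USB stick 2  [load 40/65]
  25 → USB stick 2  [load 65/65]
  25 → USB stick 3 (new)  [load 25/65]
  10 → USB stick 1  [load 65/65]
  25 → USB stick 3  [load 50/65]
  25 → USB stick 4 (new)  [load 25/65]
  25 → USB stick 4  [load 50/65]
  25 → USB stick 5 (new)  [load 25/65]
  10 → USB stick 3  [load 60/65]
5 USB sticks opened.

5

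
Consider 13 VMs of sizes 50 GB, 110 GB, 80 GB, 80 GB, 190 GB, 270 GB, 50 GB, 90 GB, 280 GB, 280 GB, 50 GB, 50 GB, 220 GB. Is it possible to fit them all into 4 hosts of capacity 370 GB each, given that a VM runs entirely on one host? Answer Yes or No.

Total = 1800 GB; ⌈1800/370⌉ = 5.
At least 5 hosts are required, but only 4 are allowed.

No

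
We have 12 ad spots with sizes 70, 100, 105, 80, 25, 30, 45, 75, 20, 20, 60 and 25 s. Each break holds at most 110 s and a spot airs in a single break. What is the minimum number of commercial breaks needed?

Total = 105 + 100 + 80 + 75 + 70 + 60 + 45 + 30 + 25 + 25 + 20 + 20 = 655 s.
Lower bound: ⌈655/110⌉ = 6 commercial breaks.
A packing using 7 commercial breaks:
  break 1: 105 = 105
  break 2: 100 = 100
  break 3: 80 + 30 = 110
  break 4: 75 + 25 = 100
  break 5: 70 + 25 = 95
  break 6: 60 + 45 = 105
  break 7: 20 + 20 = 40
No arrangement into 6 commercial breaks stays within capacity, so 7 is optimal.

7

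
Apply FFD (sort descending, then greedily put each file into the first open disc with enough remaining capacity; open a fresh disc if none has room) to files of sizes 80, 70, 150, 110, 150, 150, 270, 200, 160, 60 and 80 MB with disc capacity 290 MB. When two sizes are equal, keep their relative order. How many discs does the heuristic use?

6

Sorted descending: 270, 200, 160, 150, 150, 150, 110, 80, 80, 70, 60.
  270 → disc 1 (new)  [load 270/290]
  200 → disc 2 (new)  [load 200/290]
  160 → disc 3 (new)  [load 160/290]
  150 → disc 4 (new)  [load 150/290]
  150 → disc 5 (new)  [load 150/290]
  150 → disc 6 (new)  [load 150/290]
  110 → disc 3  [load 270/290]
  80 → disc 2  [load 280/290]
  80 → disc 4  [load 230/290]
  70 → disc 5  [load 220/290]
  60 → disc 4  [load 290/290]
6 discs opened.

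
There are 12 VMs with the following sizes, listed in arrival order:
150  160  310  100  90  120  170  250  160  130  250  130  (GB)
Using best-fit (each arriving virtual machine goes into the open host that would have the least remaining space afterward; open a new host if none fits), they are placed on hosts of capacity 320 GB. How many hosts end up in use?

7

  150 → host 1 (new)  [load 150/320]
  160 → host 1  [load 310/320]
  310 → host 2 (new)  [load 310/320]
  100 → host 3 (new)  [load 100/320]
  90 → host 3  [load 190/320]
  120 → host 3  [load 310/320]
  170 → host 4 (new)  [load 170/320]
  250 → host 5 (new)  [load 250/320]
  160 → host 6 (new)  [load 160/320]
  130 → host 4  [load 300/320]
  250 → host 7 (new)  [load 250/320]
  130 → host 6  [load 290/320]
7 hosts opened.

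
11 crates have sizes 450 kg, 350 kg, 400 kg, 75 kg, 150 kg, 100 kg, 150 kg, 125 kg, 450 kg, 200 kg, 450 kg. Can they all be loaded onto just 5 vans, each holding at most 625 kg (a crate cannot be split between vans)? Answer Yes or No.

A valid assignment using 5 vans:
  van 1: 450 + 150 = 600
  van 2: 450 + 150 = 600
  van 3: 450 + 125 = 575
  van 4: 400 + 200 = 600
  van 5: 350 + 100 + 75 = 525
Every load is within 625 kg, so 5 vans suffice.

Yes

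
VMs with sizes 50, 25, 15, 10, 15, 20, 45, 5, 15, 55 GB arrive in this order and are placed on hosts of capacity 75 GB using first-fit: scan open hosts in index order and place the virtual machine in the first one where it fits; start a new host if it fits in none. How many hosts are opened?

4

  50 → host 1 (new)  [load 50/75]
  25 → host 1  [load 75/75]
  15 → host 2 (new)  [load 15/75]
  10 → host 2  [load 25/75]
  15 → host 2  [load 40/75]
  20 → host 2  [load 60/75]
  45 → host 3 (new)  [load 45/75]
  5 → host 2  [load 65/75]
  15 → host 3  [load 60/75]
  55 → host 4 (new)  [load 55/75]
4 hosts opened.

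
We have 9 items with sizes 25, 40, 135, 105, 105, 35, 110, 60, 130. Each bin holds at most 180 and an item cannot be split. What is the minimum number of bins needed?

Total = 135 + 130 + 110 + 105 + 105 + 60 + 40 + 35 + 25 = 745.
Lower bound: ⌈745/180⌉ = 5 bins.
A packing using 5 bins:
  bin 1: 135 + 40 = 175
  bin 2: 130 + 35 = 165
  bin 3: 110 + 60 = 170
  bin 4: 105 + 25 = 130
  bin 5: 105 = 105
This matches the lower bound, so 5 is optimal.

5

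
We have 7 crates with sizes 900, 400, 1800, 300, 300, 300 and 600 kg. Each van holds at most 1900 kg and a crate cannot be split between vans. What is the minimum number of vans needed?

Total = 1800 + 900 + 600 + 400 + 300 + 300 + 300 = 4600 kg.
Lower bound: ⌈4600/1900⌉ = 3 vans.
A packing using 3 vans:
  van 1: 1800 = 1800
  van 2: 900 + 600 + 400 = 1900
  van 3: 300 + 300 + 300 = 900
This matches the lower bound, so 3 is optimal.

3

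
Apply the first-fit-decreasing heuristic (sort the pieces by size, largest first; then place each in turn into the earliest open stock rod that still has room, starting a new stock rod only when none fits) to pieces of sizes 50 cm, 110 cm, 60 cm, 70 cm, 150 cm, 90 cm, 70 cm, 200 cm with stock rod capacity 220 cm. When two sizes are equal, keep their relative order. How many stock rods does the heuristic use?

Sorted descending: 200, 150, 110, 90, 70, 70, 60, 50.
  200 → stock rod 1 (new)  [load 200/220]
  150 → stock rod 2 (new)  [load 150/220]
  110 → stock rod 3 (new)  [load 110/220]
  90 → stock rod 3  [load 200/220]
  70 → stock rod 2  [load 220/220]
  70 → stock rod 4 (new)  [load 70/220]
  60 → stock rod 4  [load 130/220]
  50 → stock rod 4  [load 180/220]
4 stock rods opened.

4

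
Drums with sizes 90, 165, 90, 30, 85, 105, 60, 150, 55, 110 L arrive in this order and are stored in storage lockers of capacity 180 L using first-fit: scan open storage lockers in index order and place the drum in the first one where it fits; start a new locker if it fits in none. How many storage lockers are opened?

6

  90 → locker 1 (new)  [load 90/180]
  165 → locker 2 (new)  [load 165/180]
  90 → locker 1  [load 180/180]
  30 → locker 3 (new)  [load 30/180]
  85 → locker 3  [load 115/180]
  105 → locker 4 (new)  [load 105/180]
  60 → locker 3  [load 175/180]
  150 → locker 5 (new)  [load 150/180]
  55 → locker 4  [load 160/180]
  110 → locker 6 (new)  [load 110/180]
6 storage lockers opened.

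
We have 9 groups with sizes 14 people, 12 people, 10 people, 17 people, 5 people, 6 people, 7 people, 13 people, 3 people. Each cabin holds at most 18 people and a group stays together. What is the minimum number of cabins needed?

5

Total = 17 + 14 + 13 + 12 + 10 + 7 + 6 + 5 + 3 = 87 people.
Lower bound: ⌈87/18⌉ = 5 cabins.
A packing using 5 cabins:
  cabin 1: 17 = 17
  cabin 2: 14 + 3 = 17
  cabin 3: 13 + 5 = 18
  cabin 4: 12 + 6 = 18
  cabin 5: 10 + 7 = 17
This matches the lower bound, so 5 is optimal.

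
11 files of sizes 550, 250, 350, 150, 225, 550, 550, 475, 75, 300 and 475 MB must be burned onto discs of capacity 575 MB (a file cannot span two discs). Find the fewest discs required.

8

Total = 550 + 550 + 550 + 475 + 475 + 350 + 300 + 250 + 225 + 150 + 75 = 3950 MB.
Lower bound: ⌈3950/575⌉ = 7 discs.
A packing using 8 discs:
  disc 1: 550 = 550
  disc 2: 550 = 550
  disc 3: 550 = 550
  disc 4: 475 + 75 = 550
  disc 5: 475 = 475
  disc 6: 350 + 225 = 575
  disc 7: 300 + 250 = 550
  disc 8: 150 = 150
No arrangement into 7 discs stays within capacity, so 8 is optimal.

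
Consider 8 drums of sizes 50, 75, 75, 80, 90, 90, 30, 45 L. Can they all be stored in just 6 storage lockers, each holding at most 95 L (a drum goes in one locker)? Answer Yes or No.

Total = 535 L; ⌈535/95⌉ = 6.
The bound of 6 does not rule out 6, but exhaustive search shows no assignment into 6 storage lockers of capacity 95 L exists — the minimum is 7.

No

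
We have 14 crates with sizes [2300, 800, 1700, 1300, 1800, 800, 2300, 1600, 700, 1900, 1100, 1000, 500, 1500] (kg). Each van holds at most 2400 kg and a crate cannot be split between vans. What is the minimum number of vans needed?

Total = 2300 + 2300 + 1900 + 1800 + 1700 + 1600 + 1500 + 1300 + 1100 + 1000 + 800 + 800 + 700 + 500 = 19300 kg.
Lower bound: ⌈19300/2400⌉ = 9 vans.
A packing using 9 vans:
  van 1: 2300 = 2300
  van 2: 2300 = 2300
  van 3: 1900 + 500 = 2400
  van 4: 1800 = 1800
  van 5: 1700 + 700 = 2400
  van 6: 1600 + 800 = 2400
  van 7: 1500 + 800 = 2300
  van 8: 1300 + 1100 = 2400
  van 9: 1000 = 1000
This matches the lower bound, so 9 is optimal.

9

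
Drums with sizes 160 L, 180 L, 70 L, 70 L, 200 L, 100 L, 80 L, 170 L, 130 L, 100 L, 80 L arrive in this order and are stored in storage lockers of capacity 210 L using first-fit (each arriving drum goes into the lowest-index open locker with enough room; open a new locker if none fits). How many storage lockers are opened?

  160 → locker 1 (new)  [load 160/210]
  180 → locker 2 (new)  [load 180/210]
  70 → locker 3 (new)  [load 70/210]
  70 → locker 3  [load 140/210]
  200 → locker 4 (new)  [load 200/210]
  100 → locker 5 (new)  [load 100/210]
  80 → locker 5  [load 180/210]
  170 → locker 6 (new)  [load 170/210]
  130 → locker 7 (new)  [load 130/210]
  100 → locker 8 (new)  [load 100/210]
  80 → locker 7  [load 210/210]
8 storage lockers opened.

8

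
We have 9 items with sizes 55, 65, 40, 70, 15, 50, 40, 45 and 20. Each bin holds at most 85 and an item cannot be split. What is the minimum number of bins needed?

Total = 70 + 65 + 55 + 50 + 45 + 40 + 40 + 20 + 15 = 400.
Lower bound: ⌈400/85⌉ = 5 bins.
A packing using 6 bins:
  bin 1: 70 + 15 = 85
  bin 2: 65 + 20 = 85
  bin 3: 55 = 55
  bin 4: 50 = 50
  bin 5: 45 + 40 = 85
  bin 6: 40 = 40
No arrangement into 5 bins stays within capacity, so 6 is optimal.

6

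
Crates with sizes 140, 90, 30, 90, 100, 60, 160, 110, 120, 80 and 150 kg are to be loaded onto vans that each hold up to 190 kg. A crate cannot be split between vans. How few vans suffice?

Total = 160 + 150 + 140 + 120 + 110 + 100 + 90 + 90 + 80 + 60 + 30 = 1130 kg.
Lower bound: ⌈1130/190⌉ = 6 vans.
A packing using 7 vans:
  van 1: 160 + 30 = 190
  van 2: 150 = 150
  van 3: 140 = 140
  van 4: 120 + 60 = 180
  van 5: 110 + 80 = 190
  van 6: 100 + 90 = 190
  van 7: 90 = 90
No arrangement into 6 vans stays within capacity, so 7 is optimal.

7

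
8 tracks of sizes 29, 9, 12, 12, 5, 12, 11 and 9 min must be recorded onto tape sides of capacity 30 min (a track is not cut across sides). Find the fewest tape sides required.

Total = 29 + 12 + 12 + 12 + 11 + 9 + 9 + 5 = 99 min.
Lower bound: ⌈99/30⌉ = 4 tape sides.
A packing using 4 tape sides:
  side 1: 29 = 29
  side 2: 12 + 12 + 5 = 29
  side 3: 12 + 11 = 23
  side 4: 9 + 9 = 18
This matches the lower bound, so 4 is optimal.

4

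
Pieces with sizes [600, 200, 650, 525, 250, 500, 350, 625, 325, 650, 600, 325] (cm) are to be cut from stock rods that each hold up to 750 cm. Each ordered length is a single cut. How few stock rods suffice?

Total = 650 + 650 + 625 + 600 + 600 + 525 + 500 + 350 + 325 + 325 + 250 + 200 = 5600 cm.
Lower bound: ⌈5600/750⌉ = 8 stock rods.
A packing using 9 stock rods:
  stock rod 1: 650 = 650
  stock rod 2: 650 = 650
  stock rod 3: 625 = 625
  stock rod 4: 600 = 600
  stock rod 5: 600 = 600
  stock rod 6: 525 + 200 = 725
  stock rod 7: 500 + 250 = 750
  stock rod 8: 350 + 325 = 675
  stock rod 9: 325 = 325
No arrangement into 8 stock rods stays within capacity, so 9 is optimal.

9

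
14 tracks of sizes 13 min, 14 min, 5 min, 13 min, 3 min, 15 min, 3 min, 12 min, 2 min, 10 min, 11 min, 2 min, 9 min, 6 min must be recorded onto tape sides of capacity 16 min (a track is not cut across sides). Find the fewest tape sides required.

Total = 15 + 14 + 13 + 13 + 12 + 11 + 10 + 9 + 6 + 5 + 3 + 3 + 2 + 2 = 118 min.
Lower bound: ⌈118/16⌉ = 8 tape sides.
A packing using 8 tape sides:
  side 1: 15 = 15
  side 2: 14 + 2 = 16
  side 3: 13 + 3 = 16
  side 4: 13 + 3 = 16
  side 5: 12 + 2 = 14
  side 6: 11 + 5 = 16
  side 7: 10 + 6 = 16
  side 8: 9 = 9
This matches the lower bound, so 8 is optimal.

8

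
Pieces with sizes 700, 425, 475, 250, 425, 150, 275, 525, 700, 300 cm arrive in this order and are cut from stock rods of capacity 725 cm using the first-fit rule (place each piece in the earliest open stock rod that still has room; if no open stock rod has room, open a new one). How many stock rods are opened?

7

  700 → stock rod 1 (new)  [load 700/725]
  425 → stock rod 2 (new)  [load 425/725]
  475 → stock rod 3 (new)  [load 475/725]
  250 → stock rod 2  [load 675/725]
  425 → stock rod 4 (new)  [load 425/725]
  150 → stock rod 3  [load 625/725]
  275 → stock rod 4  [load 700/725]
  525 → stock rod 5 (new)  [load 525/725]
  700 → stock rod 6 (new)  [load 700/725]
  300 → stock rod 7 (new)  [load 300/725]
7 stock rods opened.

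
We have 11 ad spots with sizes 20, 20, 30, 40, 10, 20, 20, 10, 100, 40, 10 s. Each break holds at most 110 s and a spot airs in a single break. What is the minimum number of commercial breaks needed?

3

Total = 100 + 40 + 40 + 30 + 20 + 20 + 20 + 20 + 10 + 10 + 10 = 320 s.
Lower bound: ⌈320/110⌉ = 3 commercial breaks.
A packing using 3 commercial breaks:
  break 1: 100 + 10 = 110
  break 2: 40 + 40 + 30 = 110
  break 3: 20 + 20 + 20 + 20 + 10 + 10 = 100
This matches the lower bound, so 3 is optimal.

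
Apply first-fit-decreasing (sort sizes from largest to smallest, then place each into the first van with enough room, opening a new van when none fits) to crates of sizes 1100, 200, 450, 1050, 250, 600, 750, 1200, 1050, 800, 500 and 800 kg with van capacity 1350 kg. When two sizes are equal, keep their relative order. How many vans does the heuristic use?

7

Sorted descending: 1200, 1100, 1050, 1050, 800, 800, 750, 600, 500, 450, 250, 200.
  1200 → van 1 (new)  [load 1200/1350]
  1100 → van 2 (new)  [load 1100/1350]
  1050 → van 3 (new)  [load 1050/1350]
  1050 → van 4 (new)  [load 1050/1350]
  800 → van 5 (new)  [load 800/1350]
  800 → van 6 (new)  [load 800/1350]
  750 → van 7 (new)  [load 750/1350]
  600 → van 7  [load 1350/1350]
  500 → van 5  [load 1300/1350]
  450 → van 6  [load 1250/1350]
  250 → van 2  [load 1350/1350]
  200 → van 3  [load 1250/1350]
7 vans opened.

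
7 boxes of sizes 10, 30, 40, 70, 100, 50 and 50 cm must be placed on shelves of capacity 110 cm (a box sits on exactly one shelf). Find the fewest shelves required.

Total = 100 + 70 + 50 + 50 + 40 + 30 + 10 = 350 cm.
Lower bound: ⌈350/110⌉ = 4 shelves.
A packing using 4 shelves:
  shelf 1: 100 + 10 = 110
  shelf 2: 70 + 40 = 110
  shelf 3: 50 + 50 = 100
  shelf 4: 30 = 30
This matches the lower bound, so 4 is optimal.

4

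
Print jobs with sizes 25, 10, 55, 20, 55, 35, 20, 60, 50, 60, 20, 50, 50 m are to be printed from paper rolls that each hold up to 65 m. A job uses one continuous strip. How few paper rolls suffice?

Total = 60 + 60 + 55 + 55 + 50 + 50 + 50 + 35 + 25 + 20 + 20 + 20 + 10 = 510 m.
Lower bound: ⌈510/65⌉ = 8 paper rolls.
A packing using 9 paper rolls:
  roll 1: 60 = 60
  roll 2: 60 = 60
  roll 3: 55 + 10 = 65
  roll 4: 55 = 55
  roll 5: 50 = 50
  roll 6: 50 = 50
  roll 7: 50 = 50
  roll 8: 35 + 25 = 60
  roll 9: 20 + 20 + 20 = 60
No arrangement into 8 paper rolls stays within capacity, so 9 is optimal.

9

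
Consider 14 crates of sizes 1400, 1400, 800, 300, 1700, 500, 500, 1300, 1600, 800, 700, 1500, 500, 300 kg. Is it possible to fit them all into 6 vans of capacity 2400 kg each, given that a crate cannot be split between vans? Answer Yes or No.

A valid assignment using 6 vans:
  van 1: 1700 + 700 = 2400
  van 2: 1600 + 800 = 2400
  van 3: 1500 + 800 = 2300
  van 4: 1400 + 500 + 500 = 2400
  van 5: 1400 + 500 + 300 = 2200
  van 6: 1300 + 300 = 1600
Every load is within 2400 kg, so 6 vans suffice.

Yes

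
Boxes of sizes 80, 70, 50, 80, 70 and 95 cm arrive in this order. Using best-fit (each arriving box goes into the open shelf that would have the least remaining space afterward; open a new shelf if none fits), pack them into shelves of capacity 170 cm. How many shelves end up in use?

  80 → shelf 1 (new)  [load 80/170]
  70 → shelf 1  [load 150/170]
  50 → shelf 2 (new)  [load 50/170]
  80 → shelf 2  [load 130/170]
  70 → shelf 3 (new)  [load 70/170]
  95 → shelf 3  [load 165/170]
3 shelves opened.

3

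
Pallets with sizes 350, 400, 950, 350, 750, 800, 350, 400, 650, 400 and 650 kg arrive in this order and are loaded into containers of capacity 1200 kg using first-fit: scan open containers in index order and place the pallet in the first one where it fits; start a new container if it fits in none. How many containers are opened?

6

  350 → container 1 (new)  [load 350/1200]
  400 → container 1  [load 750/1200]
  950 → container 2 (new)  [load 950/1200]
  350 → container 1  [load 1100/1200]
  750 → container 3 (new)  [load 750/1200]
  800 → container 4 (new)  [load 800/1200]
  350 → container 3  [load 1100/1200]
  400 → container 4  [load 1200/1200]
  650 → container 5 (new)  [load 650/1200]
  400 → container 5  [load 1050/1200]
  650 → container 6 (new)  [load 650/1200]
6 containers opened.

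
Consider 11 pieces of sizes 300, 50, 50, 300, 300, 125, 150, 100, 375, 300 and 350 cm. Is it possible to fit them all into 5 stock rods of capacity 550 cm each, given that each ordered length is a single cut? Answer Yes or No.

Total = 2400 cm; ⌈2400/550⌉ = 5.
6 pieces each exceed half the capacity and cannot share a stock rod, forcing at least 6 stock rods.
At least 6 stock rods are required, but only 5 are allowed.

No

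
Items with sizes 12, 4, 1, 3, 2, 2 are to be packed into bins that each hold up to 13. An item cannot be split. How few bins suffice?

2

Total = 12 + 4 + 3 + 2 + 2 + 1 = 24.
Lower bound: ⌈24/13⌉ = 2 bins.
A packing using 2 bins:
  bin 1: 12 + 1 = 13
  bin 2: 4 + 3 + 2 + 2 = 11
This matches the lower bound, so 2 is optimal.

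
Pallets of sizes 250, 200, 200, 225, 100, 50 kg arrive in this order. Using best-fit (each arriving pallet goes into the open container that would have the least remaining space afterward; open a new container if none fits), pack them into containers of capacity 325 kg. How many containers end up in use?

4

  250 → container 1 (new)  [load 250/325]
  200 → container 2 (new)  [load 200/325]
  200 → container 3 (new)  [load 200/325]
  225 → container 4 (new)  [load 225/325]
  100 → container 4  [load 325/325]
  50 → container 1  [load 300/325]
4 containers opened.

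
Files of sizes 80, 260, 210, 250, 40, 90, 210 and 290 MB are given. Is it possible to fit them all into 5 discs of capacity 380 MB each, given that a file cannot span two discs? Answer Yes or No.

Yes

A valid assignment using 5 discs:
  disc 1: 290 + 90 = 380
  disc 2: 260 + 80 + 40 = 380
  disc 3: 250 = 250
  disc 4: 210 = 210
  disc 5: 210 = 210
Every load is within 380 MB, so 5 discs suffice.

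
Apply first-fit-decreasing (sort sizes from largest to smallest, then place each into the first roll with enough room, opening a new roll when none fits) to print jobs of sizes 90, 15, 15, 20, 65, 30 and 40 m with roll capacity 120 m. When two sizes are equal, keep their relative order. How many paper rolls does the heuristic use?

Sorted descending: 90, 65, 40, 30, 20, 15, 15.
  90 → roll 1 (new)  [load 90/120]
  65 → roll 2 (new)  [load 65/120]
  40 → roll 2  [load 105/120]
  30 → roll 1  [load 120/120]
  20 → roll 3 (new)  [load 20/120]
  15 → roll 2  [load 120/120]
  15 → roll 3  [load 35/120]
3 paper rolls opened.

3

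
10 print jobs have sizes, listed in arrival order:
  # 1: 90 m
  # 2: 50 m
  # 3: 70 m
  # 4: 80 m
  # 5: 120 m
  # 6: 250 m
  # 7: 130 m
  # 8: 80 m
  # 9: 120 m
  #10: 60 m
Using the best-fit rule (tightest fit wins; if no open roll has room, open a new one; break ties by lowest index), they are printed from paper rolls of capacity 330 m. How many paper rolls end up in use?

4

  90 → roll 1 (new)  [load 90/330]
  50 → roll 1  [load 140/330]
  70 → roll 1  [load 210/330]
  80 → roll 1  [load 290/330]
  120 → roll 2 (new)  [load 120/330]
  250 → roll 3 (new)  [load 250/330]
  130 → roll 2  [load 250/330]
  80 → roll 2  [load 330/330]
  120 → roll 4 (new)  [load 120/330]
  60 → roll 3  [load 310/330]
4 paper rolls opened.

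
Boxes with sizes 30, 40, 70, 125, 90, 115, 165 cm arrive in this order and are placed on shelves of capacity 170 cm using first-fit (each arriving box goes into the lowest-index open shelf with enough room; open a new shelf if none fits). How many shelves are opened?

5

  30 → shelf 1 (new)  [load 30/170]
  40 → shelf 1  [load 70/170]
  70 → shelf 1  [load 140/170]
  125 → shelf 2 (new)  [load 125/170]
  90 → shelf 3 (new)  [load 90/170]
  115 → shelf 4 (new)  [load 115/170]
  165 → shelf 5 (new)  [load 165/170]
5 shelves opened.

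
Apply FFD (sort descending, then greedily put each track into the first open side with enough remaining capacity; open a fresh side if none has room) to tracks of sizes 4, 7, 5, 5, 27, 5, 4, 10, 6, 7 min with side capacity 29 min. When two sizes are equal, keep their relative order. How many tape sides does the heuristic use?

Sorted descending: 27, 10, 7, 7, 6, 5, 5, 5, 4, 4.
  27 → side 1 (new)  [load 27/29]
  10 → side 2 (new)  [load 10/29]
  7 → side 2  [load 17/29]
  7 → side 2  [load 24/29]
  6 → side 3 (new)  [load 6/29]
  5 → side 2  [load 29/29]
  5 → side 3  [load 11/29]
  5 → side 3  [load 16/29]
  4 → side 3  [load 20/29]
  4 → side 3  [load 24/29]
3 tape sides opened.

3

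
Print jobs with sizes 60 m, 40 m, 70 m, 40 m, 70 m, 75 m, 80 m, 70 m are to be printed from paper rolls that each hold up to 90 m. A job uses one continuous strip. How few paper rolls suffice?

Total = 80 + 75 + 70 + 70 + 70 + 60 + 40 + 40 = 505 m.
Lower bound: ⌈505/90⌉ = 6 paper rolls.
A packing using 7 paper rolls:
  roll 1: 80 = 80
  roll 2: 75 = 75
  roll 3: 70 = 70
  roll 4: 70 = 70
  roll 5: 70 = 70
  roll 6: 60 = 60
  roll 7: 40 + 40 = 80
No arrangement into 6 paper rolls stays within capacity, so 7 is optimal.

7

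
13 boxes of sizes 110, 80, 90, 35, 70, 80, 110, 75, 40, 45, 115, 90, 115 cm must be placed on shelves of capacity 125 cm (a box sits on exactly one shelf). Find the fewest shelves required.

Total = 115 + 115 + 110 + 110 + 90 + 90 + 80 + 80 + 75 + 70 + 45 + 40 + 35 = 1055 cm.
Lower bound: ⌈1055/125⌉ = 9 shelves.
Also, 10 boxes each exceed 125/2 cm, and no two of those can share a shelf, so at least 10 shelves are needed.
A packing using 10 shelves:
  shelf 1: 115 = 115
  shelf 2: 115 = 115
  shelf 3: 110 = 110
  shelf 4: 110 = 110
  shelf 5: 90 + 35 = 125
  shelf 6: 90 = 90
  shelf 7: 80 + 45 = 125
  shelf 8: 80 + 40 = 120
  shelf 9: 75 = 75
  shelf 10: 70 = 70
This matches the lower bound, so 10 is optimal.

10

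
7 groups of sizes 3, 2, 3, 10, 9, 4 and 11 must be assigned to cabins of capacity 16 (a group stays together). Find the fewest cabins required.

3

Total = 11 + 10 + 9 + 4 + 3 + 3 + 2 = 42.
Lower bound: ⌈42/16⌉ = 3 cabins.
A packing using 3 cabins:
  cabin 1: 11 + 4 = 15
  cabin 2: 10 + 3 + 3 = 16
  cabin 3: 9 + 2 = 11
This matches the lower bound, so 3 is optimal.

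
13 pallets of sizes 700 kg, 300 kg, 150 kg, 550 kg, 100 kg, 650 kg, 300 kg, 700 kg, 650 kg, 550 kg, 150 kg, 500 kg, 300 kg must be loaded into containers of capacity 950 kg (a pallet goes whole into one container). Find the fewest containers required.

Total = 700 + 700 + 650 + 650 + 550 + 550 + 500 + 300 + 300 + 300 + 150 + 150 + 100 = 5600 kg.
Lower bound: ⌈5600/950⌉ = 6 containers.
Also, 7 pallets each exceed 475 kg, and no two of those can share a container, so at least 7 containers are needed.
A packing using 7 containers:
  container 1: 700 + 150 + 100 = 950
  container 2: 700 + 150 = 850
  container 3: 650 + 300 = 950
  container 4: 650 + 300 = 950
  container 5: 550 + 300 = 850
  container 6: 550 = 550
  container 7: 500 = 500
This matches the lower bound, so 7 is optimal.

7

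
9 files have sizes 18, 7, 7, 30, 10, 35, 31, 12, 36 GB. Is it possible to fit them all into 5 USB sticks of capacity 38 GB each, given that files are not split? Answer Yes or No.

Total = 186 GB; ⌈186/38⌉ = 5.
The bound of 5 does not rule out 5, but exhaustive search shows no assignment into 5 USB sticks of capacity 38 GB exists — the minimum is 6.

No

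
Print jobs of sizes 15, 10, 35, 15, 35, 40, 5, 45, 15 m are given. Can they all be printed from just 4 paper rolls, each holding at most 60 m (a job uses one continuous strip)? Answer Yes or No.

A valid assignment using 4 paper rolls:
  roll 1: 45 + 15 = 60
  roll 2: 40 + 15 + 5 = 60
  roll 3: 35 + 15 + 10 = 60
  roll 4: 35 = 35
Every load is within 60 m, so 4 paper rolls suffice.

Yes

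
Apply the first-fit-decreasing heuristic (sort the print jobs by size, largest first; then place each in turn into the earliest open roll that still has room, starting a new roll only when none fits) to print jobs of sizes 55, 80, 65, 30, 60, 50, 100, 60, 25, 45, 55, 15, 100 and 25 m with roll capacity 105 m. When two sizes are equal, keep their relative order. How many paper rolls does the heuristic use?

Sorted descending: 100, 100, 80, 65, 60, 60, 55, 55, 50, 45, 30, 25, 25, 15.
  100 → roll 1 (new)  [load 100/105]
  100 → roll 2 (new)  [load 100/105]
  80 → roll 3 (new)  [load 80/105]
  65 → roll 4 (new)  [load 65/105]
  60 → roll 5 (new)  [load 60/105]
  60 → roll 6 (new)  [load 60/105]
  55 → roll 7 (new)  [load 55/105]
  55 → roll 8 (new)  [load 55/105]
  50 → roll 7  [load 105/105]
  45 → roll 5  [load 105/105]
  30 → roll 4  [load 95/105]
  25 → roll 3  [load 105/105]
  25 → roll 6  [load 85/105]
  15 → roll 6  [load 100/105]
8 paper rolls opened.

8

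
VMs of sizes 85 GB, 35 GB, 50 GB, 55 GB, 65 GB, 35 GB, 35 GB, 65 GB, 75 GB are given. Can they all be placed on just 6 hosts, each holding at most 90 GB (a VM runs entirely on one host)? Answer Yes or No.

No

Total = 500 GB; ⌈500/90⌉ = 6.
The bound of 6 does not rule out 6, but exhaustive search shows no assignment into 6 hosts of capacity 90 GB exists — the minimum is 7.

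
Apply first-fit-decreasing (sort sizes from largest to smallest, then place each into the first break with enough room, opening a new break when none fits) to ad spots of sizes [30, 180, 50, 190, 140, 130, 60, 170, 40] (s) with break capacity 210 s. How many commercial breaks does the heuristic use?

Sorted descending: 190, 180, 170, 140, 130, 60, 50, 40, 30.
  190 → break 1 (new)  [load 190/210]
  180 → break 2 (new)  [load 180/210]
  170 → break 3 (new)  [load 170/210]
  140 → break 4 (new)  [load 140/210]
  130 → break 5 (new)  [load 130/210]
  60 → break 4  [load 200/210]
  50 → break 5  [load 180/210]
  40 → break 3  [load 210/210]
  30 → break 2  [load 210/210]
5 commercial breaks opened.

5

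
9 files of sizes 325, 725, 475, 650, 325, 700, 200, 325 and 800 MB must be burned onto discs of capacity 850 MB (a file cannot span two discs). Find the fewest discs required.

Total = 800 + 725 + 700 + 650 + 475 + 325 + 325 + 325 + 200 = 4525 MB.
Lower bound: ⌈4525/850⌉ = 6 discs.
A packing using 6 discs:
  disc 1: 800 = 800
  disc 2: 725 = 725
  disc 3: 700 = 700
  disc 4: 650 + 200 = 850
  disc 5: 475 + 325 = 800
  disc 6: 325 + 325 = 650
This matches the lower bound, so 6 is optimal.

6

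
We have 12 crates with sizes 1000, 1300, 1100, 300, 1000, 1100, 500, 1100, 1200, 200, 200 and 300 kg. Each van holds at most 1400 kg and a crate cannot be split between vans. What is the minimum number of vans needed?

8

Total = 1300 + 1200 + 1100 + 1100 + 1100 + 1000 + 1000 + 500 + 300 + 300 + 200 + 200 = 9300 kg.
Lower bound: ⌈9300/1400⌉ = 7 vans.
A packing using 8 vans:
  van 1: 1300 = 1300
  van 2: 1200 + 200 = 1400
  van 3: 1100 + 300 = 1400
  van 4: 1100 + 300 = 1400
  van 5: 1100 + 200 = 1300
  van 6: 1000 = 1000
  van 7: 1000 = 1000
  van 8: 500 = 500
No arrangement into 7 vans stays within capacity, so 8 is optimal.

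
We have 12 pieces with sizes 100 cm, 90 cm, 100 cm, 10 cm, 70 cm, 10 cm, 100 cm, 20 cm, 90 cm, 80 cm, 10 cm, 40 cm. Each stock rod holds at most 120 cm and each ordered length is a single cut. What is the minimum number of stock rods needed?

7

Total = 100 + 100 + 100 + 90 + 90 + 80 + 70 + 40 + 20 + 10 + 10 + 10 = 720 cm.
Lower bound: ⌈720/120⌉ = 6 stock rods.
Also, 7 pieces each exceed 60 cm, and no two of those can share a stock rod, so at least 7 stock rods are needed.
A packing using 7 stock rods:
  stock rod 1: 100 + 20 = 120
  stock rod 2: 100 + 10 + 10 = 120
  stock rod 3: 100 + 10 = 110
  stock rod 4: 90 = 90
  stock rod 5: 90 = 90
  stock rod 6: 80 + 40 = 120
  stock rod 7: 70 = 70
This matches the lower bound, so 7 is optimal.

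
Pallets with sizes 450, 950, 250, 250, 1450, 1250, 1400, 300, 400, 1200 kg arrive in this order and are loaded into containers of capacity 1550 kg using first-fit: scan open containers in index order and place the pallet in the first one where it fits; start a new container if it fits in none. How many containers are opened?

6

  450 → container 1 (new)  [load 450/1550]
  950 → container 1  [load 1400/1550]
  250 → container 2 (new)  [load 250/1550]
  250 → container 2  [load 500/1550]
  1450 → container 3 (new)  [load 1450/1550]
  1250 → container 4 (new)  [load 1250/1550]
  1400 → container 5 (new)  [load 1400/1550]
  300 → container 2  [load 800/1550]
  400 → container 2  [load 1200/1550]
  1200 → container 6 (new)  [load 1200/1550]
6 containers opened.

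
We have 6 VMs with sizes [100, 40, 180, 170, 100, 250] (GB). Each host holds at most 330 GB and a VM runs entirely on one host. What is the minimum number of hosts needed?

3

Total = 250 + 180 + 170 + 100 + 100 + 40 = 840 GB.
Lower bound: ⌈840/330⌉ = 3 hosts.
A packing using 3 hosts:
  host 1: 250 + 40 = 290
  host 2: 180 + 100 = 280
  host 3: 170 + 100 = 270
This matches the lower bound, so 3 is optimal.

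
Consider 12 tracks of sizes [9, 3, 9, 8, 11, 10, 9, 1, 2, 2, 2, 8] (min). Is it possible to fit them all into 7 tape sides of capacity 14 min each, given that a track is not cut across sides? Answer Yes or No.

Yes

A valid assignment using 7 tape sides:
  side 1: 11 + 3 = 14
  side 2: 10 + 2 + 2 = 14
  side 3: 9 + 2 + 1 = 12
  side 4: 9 = 9
  side 5: 9 = 9
  side 6: 8 = 8
  side 7: 8 = 8
Every load is within 14 min, so 7 tape sides suffice.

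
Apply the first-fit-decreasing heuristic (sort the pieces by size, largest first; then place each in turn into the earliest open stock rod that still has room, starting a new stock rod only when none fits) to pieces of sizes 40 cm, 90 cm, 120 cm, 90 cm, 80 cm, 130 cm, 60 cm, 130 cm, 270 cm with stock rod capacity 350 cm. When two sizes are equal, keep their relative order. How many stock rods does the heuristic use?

Sorted descending: 270, 130, 130, 120, 90, 90, 80, 60, 40.
  270 → stock rod 1 (new)  [load 270/350]
  130 → stock rod 2 (new)  [load 130/350]
  130 → stock rod 2  [load 260/350]
  120 → stock rod 3 (new)  [load 120/350]
  90 → stock rod 2  [load 350/350]
  90 → stock rod 3  [load 210/350]
  80 → stock rod 1  [load 350/350]
  60 → stock rod 3  [load 270/350]
  40 → stock rod 3  [load 310/350]
3 stock rods opened.

3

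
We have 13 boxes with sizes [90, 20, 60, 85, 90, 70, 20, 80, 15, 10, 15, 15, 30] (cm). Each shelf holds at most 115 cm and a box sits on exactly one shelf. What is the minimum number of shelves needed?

6

Total = 90 + 90 + 85 + 80 + 70 + 60 + 30 + 20 + 20 + 15 + 15 + 15 + 10 = 600 cm.
Lower bound: ⌈600/115⌉ = 6 shelves.
A packing using 6 shelves:
  shelf 1: 90 + 20 = 110
  shelf 2: 90 + 20 = 110
  shelf 3: 85 + 30 = 115
  shelf 4: 80 + 15 + 15 = 110
  shelf 5: 70 + 15 + 10 = 95
  shelf 6: 60 = 60
This matches the lower bound, so 6 is optimal.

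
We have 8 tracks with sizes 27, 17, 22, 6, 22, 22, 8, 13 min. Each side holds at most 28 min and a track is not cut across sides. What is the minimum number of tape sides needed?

6

Total = 27 + 22 + 22 + 22 + 17 + 13 + 8 + 6 = 137 min.
Lower bound: ⌈137/28⌉ = 5 tape sides.
A packing using 6 tape sides:
  side 1: 27 = 27
  side 2: 22 + 6 = 28
  side 3: 22 = 22
  side 4: 22 = 22
  side 5: 17 + 8 = 25
  side 6: 13 = 13
No arrangement into 5 tape sides stays within capacity, so 6 is optimal.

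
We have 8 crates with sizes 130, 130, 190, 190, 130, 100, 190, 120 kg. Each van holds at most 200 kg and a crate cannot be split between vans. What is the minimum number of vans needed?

8

Total = 190 + 190 + 190 + 130 + 130 + 130 + 120 + 100 = 1180 kg.
Lower bound: ⌈1180/200⌉ = 6 vans.
Also, 7 crates each exceed 100 kg, and no two of those can share a van, so at least 7 vans are needed.
A packing using 8 vans:
  van 1: 190 = 190
  van 2: 190 = 190
  van 3: 190 = 190
  van 4: 130 = 130
  van 5: 130 = 130
  van 6: 130 = 130
  van 7: 120 = 120
  van 8: 100 = 100
No arrangement into 7 vans stays within capacity, so 8 is optimal.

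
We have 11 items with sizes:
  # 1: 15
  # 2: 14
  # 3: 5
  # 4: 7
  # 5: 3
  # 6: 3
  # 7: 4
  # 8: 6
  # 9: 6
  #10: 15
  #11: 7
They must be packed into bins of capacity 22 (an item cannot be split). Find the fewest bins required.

Total = 15 + 15 + 14 + 7 + 7 + 6 + 6 + 5 + 4 + 3 + 3 = 85.
Lower bound: ⌈85/22⌉ = 4 bins.
A packing using 4 bins:
  bin 1: 15 + 7 = 22
  bin 2: 15 + 7 = 22
  bin 3: 14 + 6 = 20
  bin 4: 6 + 5 + 4 + 3 + 3 = 21
This matches the lower bound, so 4 is optimal.

4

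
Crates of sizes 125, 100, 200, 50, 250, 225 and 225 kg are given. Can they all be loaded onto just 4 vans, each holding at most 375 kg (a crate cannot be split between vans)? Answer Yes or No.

A valid assignment using 4 vans:
  van 1: 250 + 125 = 375
  van 2: 225 + 100 + 50 = 375
  van 3: 225 = 225
  van 4: 200 = 200
Every load is within 375 kg, so 4 vans suffice.

Yes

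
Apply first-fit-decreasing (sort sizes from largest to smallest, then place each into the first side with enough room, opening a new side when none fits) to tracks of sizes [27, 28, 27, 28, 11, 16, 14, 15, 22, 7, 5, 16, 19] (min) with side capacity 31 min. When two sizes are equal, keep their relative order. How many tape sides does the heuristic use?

Sorted descending: 28, 28, 27, 27, 22, 19, 16, 16, 15, 14, 11, 7, 5.
  28 → side 1 (new)  [load 28/31]
  28 → side 2 (new)  [load 28/31]
  27 → side 3 (new)  [load 27/31]
  27 → side 4 (new)  [load 27/31]
  22 → side 5 (new)  [load 22/31]
  19 → side 6 (new)  [load 19/31]
  16 → side 7 (new)  [load 16/31]
  16 → side 8 (new)  [load 16/31]
  15 → side 7  [load 31/31]
  14 → side 8  [load 30/31]
  11 → side 6  [load 30/31]
  7 → side 5  [load 29/31]
  5 → side 9 (new)  [load 5/31]
9 tape sides opened.

9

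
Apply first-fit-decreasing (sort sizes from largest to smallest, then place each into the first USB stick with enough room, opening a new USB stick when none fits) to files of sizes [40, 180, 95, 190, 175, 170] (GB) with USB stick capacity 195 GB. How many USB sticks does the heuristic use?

5

Sorted descending: 190, 180, 175, 170, 95, 40.
  190 → USB stick 1 (new)  [load 190/195]
  180 → USB stick 2 (new)  [load 180/195]
  175 → USB stick 3 (new)  [load 175/195]
  170 → USB stick 4 (new)  [load 170/195]
  95 → USB stick 5 (new)  [load 95/195]
  40 → USB stick 5  [load 135/195]
5 USB sticks opened.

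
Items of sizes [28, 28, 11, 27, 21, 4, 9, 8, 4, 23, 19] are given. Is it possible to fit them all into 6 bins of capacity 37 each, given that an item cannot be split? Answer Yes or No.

A valid assignment using 6 bins:
  bin 1: 28 + 9 = 37
  bin 2: 28 + 8 = 36
  bin 3: 27 + 4 + 4 = 35
  bin 4: 23 + 11 = 34
  bin 5: 21 = 21
  bin 6: 19 = 19
Every load is within 37, so 6 bins suffice.

Yes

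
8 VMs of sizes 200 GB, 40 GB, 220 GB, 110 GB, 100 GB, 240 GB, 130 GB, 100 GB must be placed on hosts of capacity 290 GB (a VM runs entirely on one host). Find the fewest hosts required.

5

Total = 240 + 220 + 200 + 130 + 110 + 100 + 100 + 40 = 1140 GB.
Lower bound: ⌈1140/290⌉ = 4 hosts.
A packing using 5 hosts:
  host 1: 240 + 40 = 280
  host 2: 220 = 220
  host 3: 200 = 200
  host 4: 130 + 110 = 240
  host 5: 100 + 100 = 200
No arrangement into 4 hosts stays within capacity, so 5 is optimal.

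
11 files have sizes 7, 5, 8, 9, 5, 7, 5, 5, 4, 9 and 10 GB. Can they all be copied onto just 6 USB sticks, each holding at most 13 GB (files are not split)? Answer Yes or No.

No

Total = 74 GB; ⌈74/13⌉ = 6.
The bound of 6 does not rule out 6, but exhaustive search shows no assignment into 6 USB sticks of capacity 13 GB exists — the minimum is 7.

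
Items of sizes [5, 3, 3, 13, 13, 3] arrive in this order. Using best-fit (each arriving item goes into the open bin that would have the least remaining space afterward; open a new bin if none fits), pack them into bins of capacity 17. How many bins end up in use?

  5 → bin 1 (new)  [load 5/17]
  3 → bin 1  [load 8/17]
  3 → bin 1  [load 11/17]
  13 → bin 2 (new)  [load 13/17]
  13 → bin 3 (new)  [load 13/17]
  3 → bin 2  [load 16/17]
3 bins opened.

3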